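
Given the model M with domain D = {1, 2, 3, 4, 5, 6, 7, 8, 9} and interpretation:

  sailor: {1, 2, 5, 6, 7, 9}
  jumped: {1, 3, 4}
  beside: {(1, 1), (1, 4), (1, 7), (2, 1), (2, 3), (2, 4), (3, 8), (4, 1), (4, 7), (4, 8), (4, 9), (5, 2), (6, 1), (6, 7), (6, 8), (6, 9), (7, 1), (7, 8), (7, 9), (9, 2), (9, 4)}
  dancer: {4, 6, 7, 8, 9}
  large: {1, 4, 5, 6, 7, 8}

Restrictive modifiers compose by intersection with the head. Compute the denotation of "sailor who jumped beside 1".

⟦who jumped⟧ = ⟦jumped⟧ = {1, 3, 4}
⟦beside 1⟧ = {x : ⟨x, 1⟩ ∈ ⟦beside⟧} = {1, 2, 4, 6, 7}
⟦sailor⟧ = {1, 2, 5, 6, 7, 9}
… ∩ ⟦who jumped⟧ = {1, 2, 5, 6, 7, 9} ∩ {1, 3, 4} = {1}
… ∩ ⟦beside 1⟧ = {1} ∩ {1, 2, 4, 6, 7} = {1}
So ⟦sailor who jumped beside 1⟧ = {1}.

{1}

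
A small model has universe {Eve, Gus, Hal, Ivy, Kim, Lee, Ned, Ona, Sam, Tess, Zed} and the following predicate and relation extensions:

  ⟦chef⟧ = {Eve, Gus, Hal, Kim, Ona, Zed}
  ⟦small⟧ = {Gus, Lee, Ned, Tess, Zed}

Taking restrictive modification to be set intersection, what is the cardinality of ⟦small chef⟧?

⟦chef⟧ = {Eve, Gus, Hal, Kim, Ona, Zed}
… ∩ ⟦small⟧ = {Eve, Gus, Hal, Kim, Ona, Zed} ∩ {Gus, Lee, Ned, Tess, Zed} = {Gus, Zed}
⟦small chef⟧ = {Gus, Zed}, so the cardinality is 2.

2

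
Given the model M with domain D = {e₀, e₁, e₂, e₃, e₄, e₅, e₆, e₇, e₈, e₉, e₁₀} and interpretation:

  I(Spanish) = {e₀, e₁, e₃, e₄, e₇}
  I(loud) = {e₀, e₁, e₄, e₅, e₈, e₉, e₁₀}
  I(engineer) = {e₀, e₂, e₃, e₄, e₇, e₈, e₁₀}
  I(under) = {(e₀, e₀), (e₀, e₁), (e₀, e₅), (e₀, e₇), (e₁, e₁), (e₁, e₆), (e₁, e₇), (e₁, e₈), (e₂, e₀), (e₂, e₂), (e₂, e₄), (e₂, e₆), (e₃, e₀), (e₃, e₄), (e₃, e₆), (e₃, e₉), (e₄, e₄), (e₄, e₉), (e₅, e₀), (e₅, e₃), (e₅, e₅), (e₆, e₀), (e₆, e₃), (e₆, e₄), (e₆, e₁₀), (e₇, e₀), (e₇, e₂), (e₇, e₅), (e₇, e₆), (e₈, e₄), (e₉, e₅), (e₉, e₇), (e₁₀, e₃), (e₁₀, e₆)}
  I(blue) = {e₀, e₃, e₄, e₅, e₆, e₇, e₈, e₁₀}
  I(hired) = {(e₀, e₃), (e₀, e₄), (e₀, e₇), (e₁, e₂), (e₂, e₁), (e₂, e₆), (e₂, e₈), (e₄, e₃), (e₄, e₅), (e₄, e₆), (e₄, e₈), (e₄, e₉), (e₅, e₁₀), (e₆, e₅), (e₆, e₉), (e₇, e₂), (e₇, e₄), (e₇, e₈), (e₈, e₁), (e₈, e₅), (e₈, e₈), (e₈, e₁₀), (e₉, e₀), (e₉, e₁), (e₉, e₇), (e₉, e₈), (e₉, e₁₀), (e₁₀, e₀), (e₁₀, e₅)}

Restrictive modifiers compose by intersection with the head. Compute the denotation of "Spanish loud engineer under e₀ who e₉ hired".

{e₀}

⟦under e₀⟧ = {x : ⟨x, e₀⟩ ∈ ⟦under⟧} = {e₀, e₂, e₃, e₅, e₆, e₇}
⟦who e₉ hired⟧ = {x : ⟨e₉, x⟩ ∈ ⟦hired⟧} = {e₀, e₁, e₇, e₈, e₁₀}
⟦engineer⟧ = {e₀, e₂, e₃, e₄, e₇, e₈, e₁₀}
… ∩ ⟦under e₀⟧ = {e₀, e₂, e₃, e₄, e₇, e₈, e₁₀} ∩ {e₀, e₂, e₃, e₅, e₆, e₇} = {e₀, e₂, e₃, e₇}
… ∩ ⟦who e₉ hired⟧ = {e₀, e₂, e₃, e₇} ∩ {e₀, e₁, e₇, e₈, e₁₀} = {e₀, e₇}
… ∩ ⟦Spanish⟧ = {e₀, e₇} ∩ {e₀, e₁, e₃, e₄, e₇} = {e₀, e₇}
… ∩ ⟦loud⟧ = {e₀, e₇} ∩ {e₀, e₁, e₄, e₅, e₈, e₉, e₁₀} = {e₀}
So ⟦Spanish loud engineer under e₀ who e₉ hired⟧ = {e₀}.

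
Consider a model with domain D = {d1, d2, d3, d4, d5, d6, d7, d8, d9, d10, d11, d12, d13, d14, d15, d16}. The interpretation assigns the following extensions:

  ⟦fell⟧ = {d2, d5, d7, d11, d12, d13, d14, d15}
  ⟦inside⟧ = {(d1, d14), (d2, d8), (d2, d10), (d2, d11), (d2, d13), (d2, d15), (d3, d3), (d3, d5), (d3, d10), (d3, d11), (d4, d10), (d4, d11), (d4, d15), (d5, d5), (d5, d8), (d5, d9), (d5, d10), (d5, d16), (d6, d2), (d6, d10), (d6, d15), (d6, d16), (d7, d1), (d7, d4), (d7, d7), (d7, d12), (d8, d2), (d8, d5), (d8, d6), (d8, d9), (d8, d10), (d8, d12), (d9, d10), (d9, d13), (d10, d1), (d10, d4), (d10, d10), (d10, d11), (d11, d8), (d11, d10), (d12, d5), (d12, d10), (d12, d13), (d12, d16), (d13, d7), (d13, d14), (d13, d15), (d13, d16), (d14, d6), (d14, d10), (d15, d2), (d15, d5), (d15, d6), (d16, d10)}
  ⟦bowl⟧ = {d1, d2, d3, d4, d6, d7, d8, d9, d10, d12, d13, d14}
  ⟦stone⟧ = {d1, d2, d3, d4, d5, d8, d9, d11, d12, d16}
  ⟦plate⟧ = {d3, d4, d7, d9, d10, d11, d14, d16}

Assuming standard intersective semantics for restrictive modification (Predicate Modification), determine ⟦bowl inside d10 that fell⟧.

⟦inside d10⟧ = {x : ⟨x, d10⟩ ∈ ⟦inside⟧} = {d2, d3, d4, d5, d6, d8, d9, d10, d11, d12, d14, d16}
⟦that fell⟧ = ⟦fell⟧ = {d2, d5, d7, d11, d12, d13, d14, d15}
⟦bowl⟧ = {d1, d2, d3, d4, d6, d7, d8, d9, d10, d12, d13, d14}
… ∩ ⟦inside d10⟧ = {d1, d2, d3, d4, d6, d7, d8, d9, d10, d12, d13, d14} ∩ {d2, d3, d4, d5, d6, d8, d9, d10, d11, d12, d14, d16} = {d2, d3, d4, d6, d8, d9, d10, d12, d14}
… ∩ ⟦that fell⟧ = {d2, d3, d4, d6, d8, d9, d10, d12, d14} ∩ {d2, d5, d7, d11, d12, d13, d14, d15} = {d2, d12, d14}
So ⟦bowl inside d10 that fell⟧ = {d2, d12, d14}.

{d2, d12, d14}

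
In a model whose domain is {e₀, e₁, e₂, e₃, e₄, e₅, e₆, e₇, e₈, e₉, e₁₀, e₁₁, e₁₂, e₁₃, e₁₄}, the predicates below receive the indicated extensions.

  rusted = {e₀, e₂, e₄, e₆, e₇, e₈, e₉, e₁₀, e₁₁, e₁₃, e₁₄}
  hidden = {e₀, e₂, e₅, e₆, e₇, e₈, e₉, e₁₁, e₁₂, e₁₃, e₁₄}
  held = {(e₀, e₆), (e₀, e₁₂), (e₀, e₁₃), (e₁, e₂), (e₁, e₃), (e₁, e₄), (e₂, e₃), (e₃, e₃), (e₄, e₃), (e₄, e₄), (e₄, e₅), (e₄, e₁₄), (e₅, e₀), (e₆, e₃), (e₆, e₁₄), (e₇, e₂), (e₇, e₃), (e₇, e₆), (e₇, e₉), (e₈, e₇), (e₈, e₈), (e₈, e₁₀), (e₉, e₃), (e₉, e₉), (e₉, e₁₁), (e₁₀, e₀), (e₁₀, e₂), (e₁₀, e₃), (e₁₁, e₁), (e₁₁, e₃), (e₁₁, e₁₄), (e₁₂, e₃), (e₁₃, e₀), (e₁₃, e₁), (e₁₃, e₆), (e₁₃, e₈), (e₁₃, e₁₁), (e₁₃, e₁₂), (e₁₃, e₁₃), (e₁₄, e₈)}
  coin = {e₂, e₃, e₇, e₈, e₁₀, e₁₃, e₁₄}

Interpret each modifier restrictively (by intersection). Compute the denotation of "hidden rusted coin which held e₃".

{e₂, e₇}

⟦which held e₃⟧ = {x : ⟨x, e₃⟩ ∈ ⟦held⟧} = {e₁, e₂, e₃, e₄, e₆, e₇, e₉, e₁₀, e₁₁, e₁₂}
⟦coin⟧ = {e₂, e₃, e₇, e₈, e₁₀, e₁₃, e₁₄}
… ∩ ⟦which held e₃⟧ = {e₂, e₃, e₇, e₈, e₁₀, e₁₃, e₁₄} ∩ {e₁, e₂, e₃, e₄, e₆, e₇, e₉, e₁₀, e₁₁, e₁₂} = {e₂, e₃, e₇, e₁₀}
… ∩ ⟦hidden⟧ = {e₂, e₃, e₇, e₁₀} ∩ {e₀, e₂, e₅, e₆, e₇, e₈, e₉, e₁₁, e₁₂, e₁₃, e₁₄} = {e₂, e₇}
… ∩ ⟦rusted⟧ = {e₂, e₇} ∩ {e₀, e₂, e₄, e₆, e₇, e₈, e₉, e₁₀, e₁₁, e₁₃, e₁₄} = {e₂, e₇}
So ⟦hidden rusted coin which held e₃⟧ = {e₂, e₇}.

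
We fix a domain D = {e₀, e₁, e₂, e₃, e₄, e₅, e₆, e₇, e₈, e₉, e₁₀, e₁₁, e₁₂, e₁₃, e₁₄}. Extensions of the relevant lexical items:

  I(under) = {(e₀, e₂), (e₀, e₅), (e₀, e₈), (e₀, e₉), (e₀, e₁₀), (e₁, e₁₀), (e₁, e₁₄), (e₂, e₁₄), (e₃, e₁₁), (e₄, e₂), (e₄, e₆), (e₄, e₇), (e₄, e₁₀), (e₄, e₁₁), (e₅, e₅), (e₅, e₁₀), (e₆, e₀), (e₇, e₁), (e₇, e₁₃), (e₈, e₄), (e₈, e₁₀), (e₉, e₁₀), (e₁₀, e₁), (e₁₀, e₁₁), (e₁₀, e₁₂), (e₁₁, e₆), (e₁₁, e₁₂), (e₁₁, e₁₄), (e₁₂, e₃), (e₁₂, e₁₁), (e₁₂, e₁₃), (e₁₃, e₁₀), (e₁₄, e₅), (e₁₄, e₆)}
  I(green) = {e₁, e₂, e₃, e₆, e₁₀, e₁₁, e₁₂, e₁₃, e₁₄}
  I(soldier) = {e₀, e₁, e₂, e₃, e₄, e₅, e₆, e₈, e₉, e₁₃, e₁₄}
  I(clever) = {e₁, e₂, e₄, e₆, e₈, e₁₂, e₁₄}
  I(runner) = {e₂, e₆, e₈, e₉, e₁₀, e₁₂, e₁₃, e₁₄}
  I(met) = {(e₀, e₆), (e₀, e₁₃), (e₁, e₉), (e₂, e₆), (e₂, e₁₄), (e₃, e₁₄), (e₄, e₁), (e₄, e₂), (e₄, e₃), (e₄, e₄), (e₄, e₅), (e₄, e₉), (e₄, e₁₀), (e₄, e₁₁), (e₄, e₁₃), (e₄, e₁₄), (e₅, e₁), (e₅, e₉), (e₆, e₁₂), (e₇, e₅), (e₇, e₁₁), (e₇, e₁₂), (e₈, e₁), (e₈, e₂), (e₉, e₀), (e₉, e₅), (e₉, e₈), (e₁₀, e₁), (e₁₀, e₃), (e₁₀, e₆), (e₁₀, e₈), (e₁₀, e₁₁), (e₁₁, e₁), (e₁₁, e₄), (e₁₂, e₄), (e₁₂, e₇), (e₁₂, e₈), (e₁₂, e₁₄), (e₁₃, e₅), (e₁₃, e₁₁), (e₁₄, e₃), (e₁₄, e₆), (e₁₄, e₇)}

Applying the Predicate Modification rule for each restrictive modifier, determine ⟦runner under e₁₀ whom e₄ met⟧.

⟦under e₁₀⟧ = {x : ⟨x, e₁₀⟩ ∈ ⟦under⟧} = {e₀, e₁, e₄, e₅, e₈, e₉, e₁₃}
⟦whom e₄ met⟧ = {x : ⟨e₄, x⟩ ∈ ⟦met⟧} = {e₁, e₂, e₃, e₄, e₅, e₉, e₁₀, e₁₁, e₁₃, e₁₄}
⟦runner⟧ = {e₂, e₆, e₈, e₉, e₁₀, e₁₂, e₁₃, e₁₄}
… ∩ ⟦under e₁₀⟧ = {e₂, e₆, e₈, e₉, e₁₀, e₁₂, e₁₃, e₁₄} ∩ {e₀, e₁, e₄, e₅, e₈, e₉, e₁₃} = {e₈, e₉, e₁₃}
… ∩ ⟦whom e₄ met⟧ = {e₈, e₉, e₁₃} ∩ {e₁, e₂, e₃, e₄, e₅, e₉, e₁₀, e₁₁, e₁₃, e₁₄} = {e₉, e₁₃}
So ⟦runner under e₁₀ whom e₄ met⟧ = {e₉, e₁₃}.

{e₉, e₁₃}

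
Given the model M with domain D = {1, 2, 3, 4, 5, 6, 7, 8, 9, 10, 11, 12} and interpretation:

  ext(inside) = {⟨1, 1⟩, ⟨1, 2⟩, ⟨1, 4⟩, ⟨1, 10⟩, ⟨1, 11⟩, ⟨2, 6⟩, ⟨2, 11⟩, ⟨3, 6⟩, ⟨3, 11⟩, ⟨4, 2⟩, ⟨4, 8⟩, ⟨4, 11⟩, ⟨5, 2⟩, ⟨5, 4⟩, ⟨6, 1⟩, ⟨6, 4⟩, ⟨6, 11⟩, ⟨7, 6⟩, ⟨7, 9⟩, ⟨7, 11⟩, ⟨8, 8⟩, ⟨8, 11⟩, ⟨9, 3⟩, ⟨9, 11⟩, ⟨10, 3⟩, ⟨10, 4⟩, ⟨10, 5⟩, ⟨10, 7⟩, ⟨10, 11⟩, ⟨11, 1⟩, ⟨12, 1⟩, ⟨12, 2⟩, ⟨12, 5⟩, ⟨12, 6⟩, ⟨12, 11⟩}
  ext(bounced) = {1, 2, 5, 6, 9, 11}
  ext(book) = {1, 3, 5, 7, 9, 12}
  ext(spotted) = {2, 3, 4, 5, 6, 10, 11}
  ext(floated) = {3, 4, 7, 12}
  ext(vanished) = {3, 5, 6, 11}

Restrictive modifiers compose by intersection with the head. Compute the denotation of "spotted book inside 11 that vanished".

⟦inside 11⟧ = {x : ⟨x, 11⟩ ∈ ⟦inside⟧} = {1, 2, 3, 4, 6, 7, 8, 9, 10, 12}
⟦that vanished⟧ = ⟦vanished⟧ = {3, 5, 6, 11}
⟦book⟧ = {1, 3, 5, 7, 9, 12}
… ∩ ⟦inside 11⟧ = {1, 3, 5, 7, 9, 12} ∩ {1, 2, 3, 4, 6, 7, 8, 9, 10, 12} = {1, 3, 7, 9, 12}
… ∩ ⟦that vanished⟧ = {1, 3, 7, 9, 12} ∩ {3, 5, 6, 11} = {3}
… ∩ ⟦spotted⟧ = {3} ∩ {2, 3, 4, 5, 6, 10, 11} = {3}
So ⟦spotted book inside 11 that vanished⟧ = {3}.

{3}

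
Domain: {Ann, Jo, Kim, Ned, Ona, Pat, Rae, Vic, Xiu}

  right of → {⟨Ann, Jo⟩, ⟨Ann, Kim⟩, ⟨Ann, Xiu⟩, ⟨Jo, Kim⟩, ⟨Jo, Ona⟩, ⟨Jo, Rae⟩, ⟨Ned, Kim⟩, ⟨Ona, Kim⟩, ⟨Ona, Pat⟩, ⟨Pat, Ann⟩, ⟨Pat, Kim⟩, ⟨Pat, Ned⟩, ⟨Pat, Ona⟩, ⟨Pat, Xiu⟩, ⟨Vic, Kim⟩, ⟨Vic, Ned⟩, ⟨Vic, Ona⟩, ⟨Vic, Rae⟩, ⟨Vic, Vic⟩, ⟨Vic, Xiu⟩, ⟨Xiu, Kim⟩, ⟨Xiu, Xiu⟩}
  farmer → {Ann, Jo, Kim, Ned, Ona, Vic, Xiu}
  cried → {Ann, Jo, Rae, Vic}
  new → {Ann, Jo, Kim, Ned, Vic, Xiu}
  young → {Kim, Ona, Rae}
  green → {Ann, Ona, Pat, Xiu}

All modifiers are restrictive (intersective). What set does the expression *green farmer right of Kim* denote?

{Ann, Ona, Xiu}

⟦right of Kim⟧ = {x : ⟨x, Kim⟩ ∈ ⟦right of⟧} = {Ann, Jo, Ned, Ona, Pat, Vic, Xiu}
⟦farmer⟧ = {Ann, Jo, Kim, Ned, Ona, Vic, Xiu}
… ∩ ⟦right of Kim⟧ = {Ann, Jo, Kim, Ned, Ona, Vic, Xiu} ∩ {Ann, Jo, Ned, Ona, Pat, Vic, Xiu} = {Ann, Jo, Ned, Ona, Vic, Xiu}
… ∩ ⟦green⟧ = {Ann, Jo, Ned, Ona, Vic, Xiu} ∩ {Ann, Ona, Pat, Xiu} = {Ann, Ona, Xiu}
So ⟦green farmer right of Kim⟧ = {Ann, Ona, Xiu}.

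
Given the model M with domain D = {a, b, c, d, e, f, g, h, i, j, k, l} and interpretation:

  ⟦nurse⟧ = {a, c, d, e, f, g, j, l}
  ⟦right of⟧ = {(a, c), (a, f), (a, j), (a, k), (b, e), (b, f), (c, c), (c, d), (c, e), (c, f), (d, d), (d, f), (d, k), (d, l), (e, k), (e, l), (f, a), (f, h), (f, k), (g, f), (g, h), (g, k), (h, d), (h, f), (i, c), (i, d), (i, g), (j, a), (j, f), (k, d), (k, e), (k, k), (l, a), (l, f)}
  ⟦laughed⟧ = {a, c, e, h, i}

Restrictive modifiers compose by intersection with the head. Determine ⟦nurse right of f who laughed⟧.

⟦right of f⟧ = {x : ⟨x, f⟩ ∈ ⟦right of⟧} = {a, b, c, d, g, h, j, l}
⟦who laughed⟧ = ⟦laughed⟧ = {a, c, e, h, i}
⟦nurse⟧ = {a, c, d, e, f, g, j, l}
… ∩ ⟦right of f⟧ = {a, c, d, e, f, g, j, l} ∩ {a, b, c, d, g, h, j, l} = {a, c, d, g, j, l}
… ∩ ⟦who laughed⟧ = {a, c, d, g, j, l} ∩ {a, c, e, h, i} = {a, c}
So ⟦nurse right of f who laughed⟧ = {a, c}.

{a, c}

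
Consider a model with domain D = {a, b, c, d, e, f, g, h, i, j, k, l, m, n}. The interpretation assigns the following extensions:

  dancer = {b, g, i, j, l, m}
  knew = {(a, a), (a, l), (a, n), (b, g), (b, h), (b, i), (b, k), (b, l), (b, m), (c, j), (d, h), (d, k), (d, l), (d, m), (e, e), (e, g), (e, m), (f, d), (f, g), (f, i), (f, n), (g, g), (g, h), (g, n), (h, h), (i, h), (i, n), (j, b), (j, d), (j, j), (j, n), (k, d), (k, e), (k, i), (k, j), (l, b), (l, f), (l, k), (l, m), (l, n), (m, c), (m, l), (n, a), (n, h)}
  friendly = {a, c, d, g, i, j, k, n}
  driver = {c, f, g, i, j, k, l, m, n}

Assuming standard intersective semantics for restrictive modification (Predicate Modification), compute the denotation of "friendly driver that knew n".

{g, i, j}

⟦that knew n⟧ = {x : ⟨x, n⟩ ∈ ⟦knew⟧} = {a, f, g, i, j, l}
⟦driver⟧ = {c, f, g, i, j, k, l, m, n}
… ∩ ⟦that knew n⟧ = {c, f, g, i, j, k, l, m, n} ∩ {a, f, g, i, j, l} = {f, g, i, j, l}
… ∩ ⟦friendly⟧ = {f, g, i, j, l} ∩ {a, c, d, g, i, j, k, n} = {g, i, j}
So ⟦friendly driver that knew n⟧ = {g, i, j}.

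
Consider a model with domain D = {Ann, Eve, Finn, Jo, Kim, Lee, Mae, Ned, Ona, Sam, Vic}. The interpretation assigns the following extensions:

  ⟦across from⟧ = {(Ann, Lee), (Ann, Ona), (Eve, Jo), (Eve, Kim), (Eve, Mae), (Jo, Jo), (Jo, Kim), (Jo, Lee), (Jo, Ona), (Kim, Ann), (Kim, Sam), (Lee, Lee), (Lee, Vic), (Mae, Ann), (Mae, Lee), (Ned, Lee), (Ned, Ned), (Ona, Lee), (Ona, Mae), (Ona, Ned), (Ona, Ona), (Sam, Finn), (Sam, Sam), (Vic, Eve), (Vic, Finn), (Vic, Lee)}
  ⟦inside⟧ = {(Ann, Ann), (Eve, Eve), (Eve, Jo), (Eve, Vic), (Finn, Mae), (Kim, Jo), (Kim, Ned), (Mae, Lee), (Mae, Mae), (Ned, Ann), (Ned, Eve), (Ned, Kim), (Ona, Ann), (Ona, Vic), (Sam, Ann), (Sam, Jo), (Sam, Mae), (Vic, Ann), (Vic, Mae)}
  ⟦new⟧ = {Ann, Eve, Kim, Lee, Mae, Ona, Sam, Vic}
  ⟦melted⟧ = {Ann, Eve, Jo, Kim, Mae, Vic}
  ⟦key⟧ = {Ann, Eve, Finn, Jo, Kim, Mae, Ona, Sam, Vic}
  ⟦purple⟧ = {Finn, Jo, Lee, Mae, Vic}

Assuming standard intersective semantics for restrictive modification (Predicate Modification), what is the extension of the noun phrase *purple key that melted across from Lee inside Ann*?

{Vic}

⟦that melted⟧ = ⟦melted⟧ = {Ann, Eve, Jo, Kim, Mae, Vic}
⟦across from Lee⟧ = {x : ⟨x, Lee⟩ ∈ ⟦across from⟧} = {Ann, Jo, Lee, Mae, Ned, Ona, Vic}
⟦inside Ann⟧ = {x : ⟨x, Ann⟩ ∈ ⟦inside⟧} = {Ann, Ned, Ona, Sam, Vic}
⟦key⟧ = {Ann, Eve, Finn, Jo, Kim, Mae, Ona, Sam, Vic}
… ∩ ⟦that melted⟧ = {Ann, Eve, Finn, Jo, Kim, Mae, Ona, Sam, Vic} ∩ {Ann, Eve, Jo, Kim, Mae, Vic} = {Ann, Eve, Jo, Kim, Mae, Vic}
… ∩ ⟦across from Lee⟧ = {Ann, Eve, Jo, Kim, Mae, Vic} ∩ {Ann, Jo, Lee, Mae, Ned, Ona, Vic} = {Ann, Jo, Mae, Vic}
… ∩ ⟦inside Ann⟧ = {Ann, Jo, Mae, Vic} ∩ {Ann, Ned, Ona, Sam, Vic} = {Ann, Vic}
… ∩ ⟦purple⟧ = {Ann, Vic} ∩ {Finn, Jo, Lee, Mae, Vic} = {Vic}
So ⟦purple key that melted across from Lee inside Ann⟧ = {Vic}.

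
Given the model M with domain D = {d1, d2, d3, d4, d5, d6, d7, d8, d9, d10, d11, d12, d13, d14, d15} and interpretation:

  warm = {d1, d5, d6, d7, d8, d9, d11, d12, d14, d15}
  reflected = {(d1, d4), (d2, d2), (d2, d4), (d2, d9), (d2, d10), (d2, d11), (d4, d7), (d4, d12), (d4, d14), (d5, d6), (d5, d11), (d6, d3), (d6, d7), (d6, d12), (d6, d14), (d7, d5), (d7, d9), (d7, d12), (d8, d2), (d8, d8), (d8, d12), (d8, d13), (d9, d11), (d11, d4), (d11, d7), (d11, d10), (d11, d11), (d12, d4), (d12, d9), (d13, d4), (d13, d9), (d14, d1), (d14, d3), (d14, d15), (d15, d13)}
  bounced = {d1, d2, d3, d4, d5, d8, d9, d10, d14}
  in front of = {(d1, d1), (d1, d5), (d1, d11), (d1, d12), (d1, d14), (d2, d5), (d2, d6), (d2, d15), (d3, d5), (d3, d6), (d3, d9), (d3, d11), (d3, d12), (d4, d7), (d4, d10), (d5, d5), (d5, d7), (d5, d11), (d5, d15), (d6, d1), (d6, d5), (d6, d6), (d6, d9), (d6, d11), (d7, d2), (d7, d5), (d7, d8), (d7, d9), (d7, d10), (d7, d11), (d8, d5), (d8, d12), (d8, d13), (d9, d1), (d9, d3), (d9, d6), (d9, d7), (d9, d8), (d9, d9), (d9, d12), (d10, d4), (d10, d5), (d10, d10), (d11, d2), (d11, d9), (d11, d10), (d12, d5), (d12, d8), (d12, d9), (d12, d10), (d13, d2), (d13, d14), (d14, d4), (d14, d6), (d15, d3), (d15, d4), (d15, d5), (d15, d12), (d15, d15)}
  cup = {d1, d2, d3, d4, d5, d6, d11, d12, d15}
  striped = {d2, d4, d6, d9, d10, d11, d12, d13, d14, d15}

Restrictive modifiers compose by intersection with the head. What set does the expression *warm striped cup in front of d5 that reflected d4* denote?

⟦in front of d5⟧ = {x : ⟨x, d5⟩ ∈ ⟦in front of⟧} = {d1, d2, d3, d5, d6, d7, d8, d10, d12, d15}
⟦that reflected d4⟧ = {x : ⟨x, d4⟩ ∈ ⟦reflected⟧} = {d1, d2, d11, d12, d13}
⟦cup⟧ = {d1, d2, d3, d4, d5, d6, d11, d12, d15}
… ∩ ⟦in front of d5⟧ = {d1, d2, d3, d4, d5, d6, d11, d12, d15} ∩ {d1, d2, d3, d5, d6, d7, d8, d10, d12, d15} = {d1, d2, d3, d5, d6, d12, d15}
… ∩ ⟦that reflected d4⟧ = {d1, d2, d3, d5, d6, d12, d15} ∩ {d1, d2, d11, d12, d13} = {d1, d2, d12}
… ∩ ⟦warm⟧ = {d1, d2, d12} ∩ {d1, d5, d6, d7, d8, d9, d11, d12, d14, d15} = {d1, d12}
… ∩ ⟦striped⟧ = {d1, d12} ∩ {d2, d4, d6, d9, d10, d11, d12, d13, d14, d15} = {d12}
So ⟦warm striped cup in front of d5 that reflected d4⟧ = {d12}.

{d12}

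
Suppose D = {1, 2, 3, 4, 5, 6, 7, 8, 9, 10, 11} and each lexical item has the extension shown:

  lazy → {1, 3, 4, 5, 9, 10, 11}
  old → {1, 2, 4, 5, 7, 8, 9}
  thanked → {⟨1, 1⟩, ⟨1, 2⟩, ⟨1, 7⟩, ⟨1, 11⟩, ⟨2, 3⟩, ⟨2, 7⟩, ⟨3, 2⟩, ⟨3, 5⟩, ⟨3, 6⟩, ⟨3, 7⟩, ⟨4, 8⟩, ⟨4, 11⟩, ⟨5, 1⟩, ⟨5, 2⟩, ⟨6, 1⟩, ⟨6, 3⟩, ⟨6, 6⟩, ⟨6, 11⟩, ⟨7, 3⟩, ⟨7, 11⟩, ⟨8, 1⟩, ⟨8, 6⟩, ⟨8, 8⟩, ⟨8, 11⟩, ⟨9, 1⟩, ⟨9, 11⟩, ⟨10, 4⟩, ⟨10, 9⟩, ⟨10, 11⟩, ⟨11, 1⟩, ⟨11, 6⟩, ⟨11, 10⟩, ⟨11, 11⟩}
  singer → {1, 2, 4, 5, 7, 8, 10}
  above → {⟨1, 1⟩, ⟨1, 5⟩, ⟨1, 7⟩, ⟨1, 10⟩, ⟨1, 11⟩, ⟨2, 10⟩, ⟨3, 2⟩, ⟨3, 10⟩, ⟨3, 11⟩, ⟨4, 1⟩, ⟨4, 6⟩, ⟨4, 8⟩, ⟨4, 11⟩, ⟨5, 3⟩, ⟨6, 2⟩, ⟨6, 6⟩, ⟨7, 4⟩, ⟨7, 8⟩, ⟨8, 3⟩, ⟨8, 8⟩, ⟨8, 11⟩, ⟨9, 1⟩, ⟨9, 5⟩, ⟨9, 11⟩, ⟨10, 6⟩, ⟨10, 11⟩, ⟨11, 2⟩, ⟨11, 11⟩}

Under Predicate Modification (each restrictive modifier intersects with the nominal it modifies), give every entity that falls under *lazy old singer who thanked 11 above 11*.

{1, 4}

⟦who thanked 11⟧ = {x : ⟨x, 11⟩ ∈ ⟦thanked⟧} = {1, 4, 6, 7, 8, 9, 10, 11}
⟦above 11⟧ = {x : ⟨x, 11⟩ ∈ ⟦above⟧} = {1, 3, 4, 8, 9, 10, 11}
⟦singer⟧ = {1, 2, 4, 5, 7, 8, 10}
… ∩ ⟦who thanked 11⟧ = {1, 2, 4, 5, 7, 8, 10} ∩ {1, 4, 6, 7, 8, 9, 10, 11} = {1, 4, 7, 8, 10}
… ∩ ⟦above 11⟧ = {1, 4, 7, 8, 10} ∩ {1, 3, 4, 8, 9, 10, 11} = {1, 4, 8, 10}
… ∩ ⟦lazy⟧ = {1, 4, 8, 10} ∩ {1, 3, 4, 5, 9, 10, 11} = {1, 4, 10}
… ∩ ⟦old⟧ = {1, 4, 10} ∩ {1, 2, 4, 5, 7, 8, 9} = {1, 4}
So ⟦lazy old singer who thanked 11 above 11⟧ = {1, 4}.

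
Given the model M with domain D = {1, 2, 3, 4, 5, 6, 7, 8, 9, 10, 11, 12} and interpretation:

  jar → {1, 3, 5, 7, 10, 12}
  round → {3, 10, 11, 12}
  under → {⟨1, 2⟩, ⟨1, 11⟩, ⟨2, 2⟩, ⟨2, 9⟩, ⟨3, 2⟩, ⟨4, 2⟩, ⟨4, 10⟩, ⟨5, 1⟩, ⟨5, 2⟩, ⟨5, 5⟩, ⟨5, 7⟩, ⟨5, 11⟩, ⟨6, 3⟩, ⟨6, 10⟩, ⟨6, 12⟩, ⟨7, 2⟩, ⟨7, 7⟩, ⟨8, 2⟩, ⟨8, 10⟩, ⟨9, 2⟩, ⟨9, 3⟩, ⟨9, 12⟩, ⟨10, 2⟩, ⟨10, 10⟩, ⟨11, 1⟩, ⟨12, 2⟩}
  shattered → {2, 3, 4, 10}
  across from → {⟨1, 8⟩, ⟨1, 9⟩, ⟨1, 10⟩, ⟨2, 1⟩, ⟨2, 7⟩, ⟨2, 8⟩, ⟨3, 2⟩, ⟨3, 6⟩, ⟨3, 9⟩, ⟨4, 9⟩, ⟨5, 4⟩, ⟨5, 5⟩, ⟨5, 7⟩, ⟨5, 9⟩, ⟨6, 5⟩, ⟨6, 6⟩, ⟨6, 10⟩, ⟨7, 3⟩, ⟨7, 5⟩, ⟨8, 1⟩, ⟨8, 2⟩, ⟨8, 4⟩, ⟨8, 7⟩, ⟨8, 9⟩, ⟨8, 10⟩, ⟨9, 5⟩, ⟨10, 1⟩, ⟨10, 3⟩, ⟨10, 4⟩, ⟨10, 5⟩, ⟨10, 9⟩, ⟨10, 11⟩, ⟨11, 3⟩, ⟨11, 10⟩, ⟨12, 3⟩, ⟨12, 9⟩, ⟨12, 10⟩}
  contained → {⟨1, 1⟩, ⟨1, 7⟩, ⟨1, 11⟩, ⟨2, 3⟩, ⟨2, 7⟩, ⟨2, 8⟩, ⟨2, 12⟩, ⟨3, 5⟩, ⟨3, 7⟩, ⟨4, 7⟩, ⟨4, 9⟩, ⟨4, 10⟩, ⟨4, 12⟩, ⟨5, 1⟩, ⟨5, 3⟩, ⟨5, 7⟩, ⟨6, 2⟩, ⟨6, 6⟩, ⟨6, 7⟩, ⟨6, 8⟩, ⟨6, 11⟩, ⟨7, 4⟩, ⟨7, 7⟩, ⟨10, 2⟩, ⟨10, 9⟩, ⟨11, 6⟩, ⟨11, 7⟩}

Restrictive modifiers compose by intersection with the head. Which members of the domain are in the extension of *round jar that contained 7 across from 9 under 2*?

⟦that contained 7⟧ = {x : ⟨x, 7⟩ ∈ ⟦contained⟧} = {1, 2, 3, 4, 5, 6, 7, 11}
⟦across from 9⟧ = {x : ⟨x, 9⟩ ∈ ⟦across from⟧} = {1, 3, 4, 5, 8, 10, 12}
⟦under 2⟧ = {x : ⟨x, 2⟩ ∈ ⟦under⟧} = {1, 2, 3, 4, 5, 7, 8, 9, 10, 12}
⟦jar⟧ = {1, 3, 5, 7, 10, 12}
… ∩ ⟦that contained 7⟧ = {1, 3, 5, 7, 10, 12} ∩ {1, 2, 3, 4, 5, 6, 7, 11} = {1, 3, 5, 7}
… ∩ ⟦across from 9⟧ = {1, 3, 5, 7} ∩ {1, 3, 4, 5, 8, 10, 12} = {1, 3, 5}
… ∩ ⟦under 2⟧ = {1, 3, 5} ∩ {1, 2, 3, 4, 5, 7, 8, 9, 10, 12} = {1, 3, 5}
… ∩ ⟦round⟧ = {1, 3, 5} ∩ {3, 10, 11, 12} = {3}
So ⟦round jar that contained 7 across from 9 under 2⟧ = {3}.

{3}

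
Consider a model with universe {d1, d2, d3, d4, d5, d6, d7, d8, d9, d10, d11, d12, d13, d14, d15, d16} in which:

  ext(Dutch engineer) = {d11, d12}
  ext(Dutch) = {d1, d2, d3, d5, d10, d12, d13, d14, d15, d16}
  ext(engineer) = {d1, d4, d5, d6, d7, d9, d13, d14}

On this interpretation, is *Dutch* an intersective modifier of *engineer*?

no

⟦Dutch⟧ ∩ ⟦engineer⟧ = {d1, d2, d3, d5, d10, d12, d13, d14, d15, d16} ∩ {d1, d4, d5, d6, d7, d9, d13, d14} = {d1, d5, d13, d14}
Observed ⟦Dutch engineer⟧ = {d11, d12}.
These differ, so the modifier is not intersective in this model.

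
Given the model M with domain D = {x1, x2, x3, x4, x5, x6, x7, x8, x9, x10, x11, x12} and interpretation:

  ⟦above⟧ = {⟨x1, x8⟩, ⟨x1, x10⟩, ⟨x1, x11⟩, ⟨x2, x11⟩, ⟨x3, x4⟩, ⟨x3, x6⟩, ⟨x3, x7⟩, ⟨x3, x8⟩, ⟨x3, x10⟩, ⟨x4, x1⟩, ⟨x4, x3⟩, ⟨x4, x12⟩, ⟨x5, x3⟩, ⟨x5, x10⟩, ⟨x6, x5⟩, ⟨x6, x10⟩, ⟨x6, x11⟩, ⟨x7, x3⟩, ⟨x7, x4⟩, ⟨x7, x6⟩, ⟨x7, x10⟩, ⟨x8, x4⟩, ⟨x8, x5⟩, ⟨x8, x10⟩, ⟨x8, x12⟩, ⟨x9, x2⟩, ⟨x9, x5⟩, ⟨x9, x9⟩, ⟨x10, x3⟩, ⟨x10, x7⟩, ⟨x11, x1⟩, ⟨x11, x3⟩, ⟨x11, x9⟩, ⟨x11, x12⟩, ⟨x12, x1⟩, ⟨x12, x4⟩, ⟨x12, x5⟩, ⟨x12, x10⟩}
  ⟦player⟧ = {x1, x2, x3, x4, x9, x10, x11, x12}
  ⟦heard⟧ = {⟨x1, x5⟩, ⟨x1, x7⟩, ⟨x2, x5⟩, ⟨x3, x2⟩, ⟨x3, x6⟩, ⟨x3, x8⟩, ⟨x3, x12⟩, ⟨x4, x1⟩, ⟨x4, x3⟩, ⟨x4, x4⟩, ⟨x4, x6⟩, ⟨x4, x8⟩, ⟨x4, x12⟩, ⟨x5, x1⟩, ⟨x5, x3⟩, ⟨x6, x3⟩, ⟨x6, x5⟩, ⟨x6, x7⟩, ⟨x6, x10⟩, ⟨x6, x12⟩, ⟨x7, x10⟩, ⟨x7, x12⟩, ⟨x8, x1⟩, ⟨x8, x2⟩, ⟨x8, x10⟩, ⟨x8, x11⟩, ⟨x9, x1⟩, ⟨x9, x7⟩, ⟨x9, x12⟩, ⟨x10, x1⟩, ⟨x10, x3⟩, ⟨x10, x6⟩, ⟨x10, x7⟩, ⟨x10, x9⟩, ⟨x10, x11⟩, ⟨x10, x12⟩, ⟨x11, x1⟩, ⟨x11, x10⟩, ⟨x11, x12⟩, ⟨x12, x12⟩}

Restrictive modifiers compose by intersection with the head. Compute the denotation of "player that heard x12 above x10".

{x3, x12}

⟦that heard x12⟧ = {x : ⟨x, x12⟩ ∈ ⟦heard⟧} = {x3, x4, x6, x7, x9, x10, x11, x12}
⟦above x10⟧ = {x : ⟨x, x10⟩ ∈ ⟦above⟧} = {x1, x3, x5, x6, x7, x8, x12}
⟦player⟧ = {x1, x2, x3, x4, x9, x10, x11, x12}
… ∩ ⟦that heard x12⟧ = {x1, x2, x3, x4, x9, x10, x11, x12} ∩ {x3, x4, x6, x7, x9, x10, x11, x12} = {x3, x4, x9, x10, x11, x12}
… ∩ ⟦above x10⟧ = {x3, x4, x9, x10, x11, x12} ∩ {x1, x3, x5, x6, x7, x8, x12} = {x3, x12}
So ⟦player that heard x12 above x10⟧ = {x3, x12}.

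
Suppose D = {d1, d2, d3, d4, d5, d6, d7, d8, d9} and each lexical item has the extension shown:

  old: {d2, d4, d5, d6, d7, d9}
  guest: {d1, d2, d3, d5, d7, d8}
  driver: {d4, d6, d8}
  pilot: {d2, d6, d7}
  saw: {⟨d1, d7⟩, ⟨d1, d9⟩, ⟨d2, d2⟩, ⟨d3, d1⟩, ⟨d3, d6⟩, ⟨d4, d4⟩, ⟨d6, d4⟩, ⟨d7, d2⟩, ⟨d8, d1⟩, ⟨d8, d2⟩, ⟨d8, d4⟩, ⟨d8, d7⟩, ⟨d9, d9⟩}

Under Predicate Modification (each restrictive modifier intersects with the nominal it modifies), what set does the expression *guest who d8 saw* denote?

⟦who d8 saw⟧ = {x : ⟨d8, x⟩ ∈ ⟦saw⟧} = {d1, d2, d4, d7}
⟦guest⟧ = {d1, d2, d3, d5, d7, d8}
… ∩ ⟦who d8 saw⟧ = {d1, d2, d3, d5, d7, d8} ∩ {d1, d2, d4, d7} = {d1, d2, d7}
So ⟦guest who d8 saw⟧ = {d1, d2, d7}.

{d1, d2, d7}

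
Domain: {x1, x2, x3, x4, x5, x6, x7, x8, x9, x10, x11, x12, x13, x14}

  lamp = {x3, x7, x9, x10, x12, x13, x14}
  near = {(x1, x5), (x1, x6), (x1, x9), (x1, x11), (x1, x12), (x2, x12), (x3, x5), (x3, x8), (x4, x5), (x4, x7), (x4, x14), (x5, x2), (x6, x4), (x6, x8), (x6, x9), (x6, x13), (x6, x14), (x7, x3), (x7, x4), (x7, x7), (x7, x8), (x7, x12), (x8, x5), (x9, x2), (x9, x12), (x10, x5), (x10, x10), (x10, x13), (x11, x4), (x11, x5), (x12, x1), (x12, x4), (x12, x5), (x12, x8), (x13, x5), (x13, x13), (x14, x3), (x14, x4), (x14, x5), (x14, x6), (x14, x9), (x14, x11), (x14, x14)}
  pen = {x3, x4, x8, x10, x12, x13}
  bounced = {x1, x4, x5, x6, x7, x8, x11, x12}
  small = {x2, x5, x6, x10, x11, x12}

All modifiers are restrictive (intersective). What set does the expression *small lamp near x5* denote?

{x10, x12}

⟦near x5⟧ = {x : ⟨x, x5⟩ ∈ ⟦near⟧} = {x1, x3, x4, x8, x10, x11, x12, x13, x14}
⟦lamp⟧ = {x3, x7, x9, x10, x12, x13, x14}
… ∩ ⟦near x5⟧ = {x3, x7, x9, x10, x12, x13, x14} ∩ {x1, x3, x4, x8, x10, x11, x12, x13, x14} = {x3, x10, x12, x13, x14}
… ∩ ⟦small⟧ = {x3, x10, x12, x13, x14} ∩ {x2, x5, x6, x10, x11, x12} = {x10, x12}
So ⟦small lamp near x5⟧ = {x10, x12}.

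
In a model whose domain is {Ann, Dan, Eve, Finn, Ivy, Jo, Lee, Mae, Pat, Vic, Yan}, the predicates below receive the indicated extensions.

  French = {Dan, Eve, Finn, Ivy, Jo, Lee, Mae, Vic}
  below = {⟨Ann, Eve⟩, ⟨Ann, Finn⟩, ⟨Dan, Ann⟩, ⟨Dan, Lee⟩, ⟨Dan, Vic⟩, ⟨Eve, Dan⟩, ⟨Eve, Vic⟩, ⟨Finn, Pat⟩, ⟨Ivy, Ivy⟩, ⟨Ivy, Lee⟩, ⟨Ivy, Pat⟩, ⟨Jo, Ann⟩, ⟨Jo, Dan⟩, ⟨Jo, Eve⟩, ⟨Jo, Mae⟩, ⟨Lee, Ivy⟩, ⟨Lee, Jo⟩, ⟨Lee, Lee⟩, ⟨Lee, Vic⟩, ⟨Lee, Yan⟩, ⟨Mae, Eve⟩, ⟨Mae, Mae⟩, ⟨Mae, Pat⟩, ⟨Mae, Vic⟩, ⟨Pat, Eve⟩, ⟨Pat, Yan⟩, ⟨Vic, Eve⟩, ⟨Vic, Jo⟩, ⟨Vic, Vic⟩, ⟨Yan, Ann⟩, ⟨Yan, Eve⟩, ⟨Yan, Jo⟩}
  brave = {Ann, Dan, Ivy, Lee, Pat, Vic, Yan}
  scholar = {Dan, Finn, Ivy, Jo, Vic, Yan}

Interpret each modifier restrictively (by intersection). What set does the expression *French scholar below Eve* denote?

{Jo, Vic}

⟦below Eve⟧ = {x : ⟨x, Eve⟩ ∈ ⟦below⟧} = {Ann, Jo, Mae, Pat, Vic, Yan}
⟦scholar⟧ = {Dan, Finn, Ivy, Jo, Vic, Yan}
… ∩ ⟦below Eve⟧ = {Dan, Finn, Ivy, Jo, Vic, Yan} ∩ {Ann, Jo, Mae, Pat, Vic, Yan} = {Jo, Vic, Yan}
… ∩ ⟦French⟧ = {Jo, Vic, Yan} ∩ {Dan, Eve, Finn, Ivy, Jo, Lee, Mae, Vic} = {Jo, Vic}
So ⟦French scholar below Eve⟧ = {Jo, Vic}.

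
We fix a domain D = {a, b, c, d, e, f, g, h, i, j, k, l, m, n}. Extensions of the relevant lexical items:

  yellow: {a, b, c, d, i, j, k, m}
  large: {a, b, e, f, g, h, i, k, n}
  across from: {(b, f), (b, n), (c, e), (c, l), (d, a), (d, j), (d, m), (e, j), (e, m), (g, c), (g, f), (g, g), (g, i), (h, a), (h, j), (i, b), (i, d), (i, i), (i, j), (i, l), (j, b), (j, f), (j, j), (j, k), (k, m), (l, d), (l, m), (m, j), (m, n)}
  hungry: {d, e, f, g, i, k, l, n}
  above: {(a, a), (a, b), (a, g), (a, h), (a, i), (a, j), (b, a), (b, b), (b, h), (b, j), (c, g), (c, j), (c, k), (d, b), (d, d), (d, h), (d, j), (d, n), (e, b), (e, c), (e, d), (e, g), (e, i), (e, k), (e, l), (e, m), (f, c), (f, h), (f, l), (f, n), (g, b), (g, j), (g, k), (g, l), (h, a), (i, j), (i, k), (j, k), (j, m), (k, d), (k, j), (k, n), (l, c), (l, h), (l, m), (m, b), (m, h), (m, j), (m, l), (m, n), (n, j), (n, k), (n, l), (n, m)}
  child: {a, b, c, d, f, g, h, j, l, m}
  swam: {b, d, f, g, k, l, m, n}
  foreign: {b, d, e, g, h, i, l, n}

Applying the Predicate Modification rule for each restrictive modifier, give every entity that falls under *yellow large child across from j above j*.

⟦across from j⟧ = {x : ⟨x, j⟩ ∈ ⟦across from⟧} = {d, e, h, i, j, m}
⟦above j⟧ = {x : ⟨x, j⟩ ∈ ⟦above⟧} = {a, b, c, d, g, i, k, m, n}
⟦child⟧ = {a, b, c, d, f, g, h, j, l, m}
… ∩ ⟦across from j⟧ = {a, b, c, d, f, g, h, j, l, m} ∩ {d, e, h, i, j, m} = {d, h, j, m}
… ∩ ⟦above j⟧ = {d, h, j, m} ∩ {a, b, c, d, g, i, k, m, n} = {d, m}
… ∩ ⟦yellow⟧ = {d, m} ∩ {a, b, c, d, i, j, k, m} = {d, m}
… ∩ ⟦large⟧ = {d, m} ∩ {a, b, e, f, g, h, i, k, n} = ∅
So ⟦yellow large child across from j above j⟧ = {}.

{}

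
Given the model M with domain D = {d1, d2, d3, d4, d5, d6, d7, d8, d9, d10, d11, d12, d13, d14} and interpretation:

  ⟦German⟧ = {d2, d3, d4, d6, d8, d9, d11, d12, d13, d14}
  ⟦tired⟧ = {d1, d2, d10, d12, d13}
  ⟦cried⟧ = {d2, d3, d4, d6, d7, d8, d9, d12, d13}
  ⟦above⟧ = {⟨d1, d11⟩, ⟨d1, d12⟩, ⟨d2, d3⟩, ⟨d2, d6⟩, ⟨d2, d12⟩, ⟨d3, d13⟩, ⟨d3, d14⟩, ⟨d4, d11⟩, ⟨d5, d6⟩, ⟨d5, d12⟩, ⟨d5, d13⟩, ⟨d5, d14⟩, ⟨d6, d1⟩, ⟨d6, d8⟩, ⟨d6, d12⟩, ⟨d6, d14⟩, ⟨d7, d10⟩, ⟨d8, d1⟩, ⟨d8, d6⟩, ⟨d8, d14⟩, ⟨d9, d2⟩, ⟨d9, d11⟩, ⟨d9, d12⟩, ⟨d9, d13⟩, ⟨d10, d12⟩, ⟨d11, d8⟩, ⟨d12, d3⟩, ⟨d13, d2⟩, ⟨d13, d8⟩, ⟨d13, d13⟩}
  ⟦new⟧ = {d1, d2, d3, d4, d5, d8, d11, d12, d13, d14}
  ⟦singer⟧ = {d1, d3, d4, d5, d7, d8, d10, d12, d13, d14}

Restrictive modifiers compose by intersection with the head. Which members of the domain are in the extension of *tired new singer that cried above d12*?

⟦that cried⟧ = ⟦cried⟧ = {d2, d3, d4, d6, d7, d8, d9, d12, d13}
⟦above d12⟧ = {x : ⟨x, d12⟩ ∈ ⟦above⟧} = {d1, d2, d5, d6, d9, d10}
⟦singer⟧ = {d1, d3, d4, d5, d7, d8, d10, d12, d13, d14}
… ∩ ⟦that cried⟧ = {d1, d3, d4, d5, d7, d8, d10, d12, d13, d14} ∩ {d2, d3, d4, d6, d7, d8, d9, d12, d13} = {d3, d4, d7, d8, d12, d13}
… ∩ ⟦above d12⟧ = {d3, d4, d7, d8, d12, d13} ∩ {d1, d2, d5, d6, d9, d10} = ∅
… ∩ ⟦tired⟧ = ∅ ∩ {d1, d2, d10, d12, d13} = ∅
… ∩ ⟦new⟧ = ∅ ∩ {d1, d2, d3, d4, d5, d8, d11, d12, d13, d14} = ∅
So ⟦tired new singer that cried above d12⟧ = { }.

{ }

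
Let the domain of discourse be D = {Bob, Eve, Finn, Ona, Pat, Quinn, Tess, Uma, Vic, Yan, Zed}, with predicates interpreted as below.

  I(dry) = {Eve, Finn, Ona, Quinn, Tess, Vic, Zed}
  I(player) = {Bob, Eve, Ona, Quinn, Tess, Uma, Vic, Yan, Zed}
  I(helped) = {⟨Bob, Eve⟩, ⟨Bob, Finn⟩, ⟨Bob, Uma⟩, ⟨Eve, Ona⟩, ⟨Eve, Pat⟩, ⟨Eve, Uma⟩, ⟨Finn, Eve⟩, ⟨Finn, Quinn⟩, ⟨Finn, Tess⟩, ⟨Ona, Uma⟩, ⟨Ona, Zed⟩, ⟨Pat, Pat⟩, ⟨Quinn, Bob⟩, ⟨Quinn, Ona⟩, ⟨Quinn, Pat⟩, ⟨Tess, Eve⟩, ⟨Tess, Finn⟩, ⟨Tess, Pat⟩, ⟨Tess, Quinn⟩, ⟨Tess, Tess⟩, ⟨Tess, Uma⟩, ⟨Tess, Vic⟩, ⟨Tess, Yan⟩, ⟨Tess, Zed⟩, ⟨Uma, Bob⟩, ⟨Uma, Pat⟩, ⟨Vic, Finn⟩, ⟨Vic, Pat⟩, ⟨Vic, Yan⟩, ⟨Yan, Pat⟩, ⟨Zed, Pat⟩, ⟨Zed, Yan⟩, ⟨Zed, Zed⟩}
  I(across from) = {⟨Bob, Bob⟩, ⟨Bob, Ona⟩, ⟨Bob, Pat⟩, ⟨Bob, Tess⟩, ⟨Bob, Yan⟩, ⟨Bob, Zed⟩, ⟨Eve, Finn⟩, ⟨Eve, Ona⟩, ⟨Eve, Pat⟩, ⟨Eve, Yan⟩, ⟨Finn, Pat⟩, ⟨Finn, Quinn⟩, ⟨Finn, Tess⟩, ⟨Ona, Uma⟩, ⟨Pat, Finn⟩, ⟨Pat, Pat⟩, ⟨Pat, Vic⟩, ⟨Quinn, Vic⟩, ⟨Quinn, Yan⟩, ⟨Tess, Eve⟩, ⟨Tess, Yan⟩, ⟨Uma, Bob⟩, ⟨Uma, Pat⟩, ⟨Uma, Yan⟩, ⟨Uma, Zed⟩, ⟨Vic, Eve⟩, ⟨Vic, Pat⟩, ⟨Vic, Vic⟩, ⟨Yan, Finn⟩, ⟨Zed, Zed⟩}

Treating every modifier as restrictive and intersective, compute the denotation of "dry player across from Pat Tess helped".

⟦across from Pat⟧ = {x : ⟨x, Pat⟩ ∈ ⟦across from⟧} = {Bob, Eve, Finn, Pat, Uma, Vic}
⟦Tess helped⟧ = {x : ⟨Tess, x⟩ ∈ ⟦helped⟧} = {Eve, Finn, Pat, Quinn, Tess, Uma, Vic, Yan, Zed}
⟦player⟧ = {Bob, Eve, Ona, Quinn, Tess, Uma, Vic, Yan, Zed}
… ∩ ⟦across from Pat⟧ = {Bob, Eve, Ona, Quinn, Tess, Uma, Vic, Yan, Zed} ∩ {Bob, Eve, Finn, Pat, Uma, Vic} = {Bob, Eve, Uma, Vic}
… ∩ ⟦Tess helped⟧ = {Bob, Eve, Uma, Vic} ∩ {Eve, Finn, Pat, Quinn, Tess, Uma, Vic, Yan, Zed} = {Eve, Uma, Vic}
… ∩ ⟦dry⟧ = {Eve, Uma, Vic} ∩ {Eve, Finn, Ona, Quinn, Tess, Vic, Zed} = {Eve, Vic}
So ⟦dry player across from Pat Tess helped⟧ = {Eve, Vic}.

{Eve, Vic}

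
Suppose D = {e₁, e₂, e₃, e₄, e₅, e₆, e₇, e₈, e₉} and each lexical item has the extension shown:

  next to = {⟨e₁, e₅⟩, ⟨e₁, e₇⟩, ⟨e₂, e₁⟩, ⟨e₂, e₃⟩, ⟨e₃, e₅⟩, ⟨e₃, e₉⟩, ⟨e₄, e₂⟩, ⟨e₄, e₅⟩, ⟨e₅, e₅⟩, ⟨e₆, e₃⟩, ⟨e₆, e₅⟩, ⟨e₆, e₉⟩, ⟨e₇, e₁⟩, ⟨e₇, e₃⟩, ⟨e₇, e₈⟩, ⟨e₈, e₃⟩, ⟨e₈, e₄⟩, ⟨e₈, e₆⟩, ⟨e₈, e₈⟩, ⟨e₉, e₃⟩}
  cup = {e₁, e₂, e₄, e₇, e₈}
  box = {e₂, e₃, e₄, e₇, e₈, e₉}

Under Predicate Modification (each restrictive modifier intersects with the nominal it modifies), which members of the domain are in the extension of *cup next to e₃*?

⟦next to e₃⟧ = {x : ⟨x, e₃⟩ ∈ ⟦next to⟧} = {e₂, e₆, e₇, e₈, e₉}
⟦cup⟧ = {e₁, e₂, e₄, e₇, e₈}
… ∩ ⟦next to e₃⟧ = {e₁, e₂, e₄, e₇, e₈} ∩ {e₂, e₆, e₇, e₈, e₉} = {e₂, e₇, e₈}
So ⟦cup next to e₃⟧ = {e₂, e₇, e₈}.

{e₂, e₇, e₈}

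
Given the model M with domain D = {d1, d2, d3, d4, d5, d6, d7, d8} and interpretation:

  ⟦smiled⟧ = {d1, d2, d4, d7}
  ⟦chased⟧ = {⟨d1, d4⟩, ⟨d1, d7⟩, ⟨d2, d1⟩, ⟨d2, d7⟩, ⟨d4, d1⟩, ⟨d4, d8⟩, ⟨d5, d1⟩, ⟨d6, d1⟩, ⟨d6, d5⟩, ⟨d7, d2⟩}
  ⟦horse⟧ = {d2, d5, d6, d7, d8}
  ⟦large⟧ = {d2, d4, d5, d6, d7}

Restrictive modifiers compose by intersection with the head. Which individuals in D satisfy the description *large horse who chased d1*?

{d2, d5, d6}

⟦who chased d1⟧ = {x : ⟨x, d1⟩ ∈ ⟦chased⟧} = {d2, d4, d5, d6}
⟦horse⟧ = {d2, d5, d6, d7, d8}
… ∩ ⟦who chased d1⟧ = {d2, d5, d6, d7, d8} ∩ {d2, d4, d5, d6} = {d2, d5, d6}
… ∩ ⟦large⟧ = {d2, d5, d6} ∩ {d2, d4, d5, d6, d7} = {d2, d5, d6}
So ⟦large horse who chased d1⟧ = {d2, d5, d6}.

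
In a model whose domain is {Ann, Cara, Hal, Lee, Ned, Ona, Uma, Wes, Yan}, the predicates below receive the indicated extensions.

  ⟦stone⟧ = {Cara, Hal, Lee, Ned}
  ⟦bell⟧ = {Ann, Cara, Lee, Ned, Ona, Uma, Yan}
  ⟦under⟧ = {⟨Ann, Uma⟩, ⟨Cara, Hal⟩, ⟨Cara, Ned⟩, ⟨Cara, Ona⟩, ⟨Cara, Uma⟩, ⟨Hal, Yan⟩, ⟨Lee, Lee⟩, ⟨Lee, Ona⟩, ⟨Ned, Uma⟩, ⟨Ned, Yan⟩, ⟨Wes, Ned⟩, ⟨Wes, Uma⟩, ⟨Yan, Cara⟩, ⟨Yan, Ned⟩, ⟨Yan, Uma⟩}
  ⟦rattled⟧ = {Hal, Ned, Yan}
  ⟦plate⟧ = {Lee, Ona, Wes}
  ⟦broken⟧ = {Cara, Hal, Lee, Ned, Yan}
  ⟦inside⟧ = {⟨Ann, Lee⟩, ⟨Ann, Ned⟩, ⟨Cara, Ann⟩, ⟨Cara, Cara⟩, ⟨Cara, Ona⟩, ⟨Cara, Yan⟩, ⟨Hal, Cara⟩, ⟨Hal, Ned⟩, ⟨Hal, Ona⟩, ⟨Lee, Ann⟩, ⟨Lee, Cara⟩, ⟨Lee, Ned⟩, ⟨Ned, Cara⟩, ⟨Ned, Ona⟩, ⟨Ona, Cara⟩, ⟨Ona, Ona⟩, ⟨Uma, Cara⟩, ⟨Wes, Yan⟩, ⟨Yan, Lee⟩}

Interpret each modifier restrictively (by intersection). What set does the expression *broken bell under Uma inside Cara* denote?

{Cara, Ned}

⟦under Uma⟧ = {x : ⟨x, Uma⟩ ∈ ⟦under⟧} = {Ann, Cara, Ned, Wes, Yan}
⟦inside Cara⟧ = {x : ⟨x, Cara⟩ ∈ ⟦inside⟧} = {Cara, Hal, Lee, Ned, Ona, Uma}
⟦bell⟧ = {Ann, Cara, Lee, Ned, Ona, Uma, Yan}
… ∩ ⟦under Uma⟧ = {Ann, Cara, Lee, Ned, Ona, Uma, Yan} ∩ {Ann, Cara, Ned, Wes, Yan} = {Ann, Cara, Ned, Yan}
… ∩ ⟦inside Cara⟧ = {Ann, Cara, Ned, Yan} ∩ {Cara, Hal, Lee, Ned, Ona, Uma} = {Cara, Ned}
… ∩ ⟦broken⟧ = {Cara, Ned} ∩ {Cara, Hal, Lee, Ned, Yan} = {Cara, Ned}
So ⟦broken bell under Uma inside Cara⟧ = {Cara, Ned}.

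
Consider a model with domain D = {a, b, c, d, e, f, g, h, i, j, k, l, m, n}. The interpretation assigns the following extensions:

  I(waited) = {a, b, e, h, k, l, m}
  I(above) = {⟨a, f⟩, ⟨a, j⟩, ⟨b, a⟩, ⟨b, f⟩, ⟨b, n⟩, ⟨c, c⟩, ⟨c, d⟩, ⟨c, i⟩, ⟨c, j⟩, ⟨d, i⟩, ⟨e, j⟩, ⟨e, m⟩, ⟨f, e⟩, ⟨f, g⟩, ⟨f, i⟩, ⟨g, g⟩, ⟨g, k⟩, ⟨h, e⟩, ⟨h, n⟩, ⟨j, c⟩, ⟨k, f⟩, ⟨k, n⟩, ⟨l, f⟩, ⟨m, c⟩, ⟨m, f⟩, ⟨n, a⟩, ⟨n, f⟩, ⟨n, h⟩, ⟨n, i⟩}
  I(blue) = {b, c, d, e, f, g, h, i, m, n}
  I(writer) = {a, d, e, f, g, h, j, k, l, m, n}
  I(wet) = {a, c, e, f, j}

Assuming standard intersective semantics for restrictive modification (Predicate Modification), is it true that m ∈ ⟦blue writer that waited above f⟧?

yes

⟦that waited⟧ = ⟦waited⟧ = {a, b, e, h, k, l, m}
⟦above f⟧ = {x : ⟨x, f⟩ ∈ ⟦above⟧} = {a, b, k, l, m, n}
⟦writer⟧ = {a, d, e, f, g, h, j, k, l, m, n}
… ∩ ⟦that waited⟧ = {a, d, e, f, g, h, j, k, l, m, n} ∩ {a, b, e, h, k, l, m} = {a, e, h, k, l, m}
… ∩ ⟦above f⟧ = {a, e, h, k, l, m} ∩ {a, b, k, l, m, n} = {a, k, l, m}
… ∩ ⟦blue⟧ = {a, k, l, m} ∩ {b, c, d, e, f, g, h, i, m, n} = {m}
⟦blue writer that waited above f⟧ = {m}; m ∈ this set.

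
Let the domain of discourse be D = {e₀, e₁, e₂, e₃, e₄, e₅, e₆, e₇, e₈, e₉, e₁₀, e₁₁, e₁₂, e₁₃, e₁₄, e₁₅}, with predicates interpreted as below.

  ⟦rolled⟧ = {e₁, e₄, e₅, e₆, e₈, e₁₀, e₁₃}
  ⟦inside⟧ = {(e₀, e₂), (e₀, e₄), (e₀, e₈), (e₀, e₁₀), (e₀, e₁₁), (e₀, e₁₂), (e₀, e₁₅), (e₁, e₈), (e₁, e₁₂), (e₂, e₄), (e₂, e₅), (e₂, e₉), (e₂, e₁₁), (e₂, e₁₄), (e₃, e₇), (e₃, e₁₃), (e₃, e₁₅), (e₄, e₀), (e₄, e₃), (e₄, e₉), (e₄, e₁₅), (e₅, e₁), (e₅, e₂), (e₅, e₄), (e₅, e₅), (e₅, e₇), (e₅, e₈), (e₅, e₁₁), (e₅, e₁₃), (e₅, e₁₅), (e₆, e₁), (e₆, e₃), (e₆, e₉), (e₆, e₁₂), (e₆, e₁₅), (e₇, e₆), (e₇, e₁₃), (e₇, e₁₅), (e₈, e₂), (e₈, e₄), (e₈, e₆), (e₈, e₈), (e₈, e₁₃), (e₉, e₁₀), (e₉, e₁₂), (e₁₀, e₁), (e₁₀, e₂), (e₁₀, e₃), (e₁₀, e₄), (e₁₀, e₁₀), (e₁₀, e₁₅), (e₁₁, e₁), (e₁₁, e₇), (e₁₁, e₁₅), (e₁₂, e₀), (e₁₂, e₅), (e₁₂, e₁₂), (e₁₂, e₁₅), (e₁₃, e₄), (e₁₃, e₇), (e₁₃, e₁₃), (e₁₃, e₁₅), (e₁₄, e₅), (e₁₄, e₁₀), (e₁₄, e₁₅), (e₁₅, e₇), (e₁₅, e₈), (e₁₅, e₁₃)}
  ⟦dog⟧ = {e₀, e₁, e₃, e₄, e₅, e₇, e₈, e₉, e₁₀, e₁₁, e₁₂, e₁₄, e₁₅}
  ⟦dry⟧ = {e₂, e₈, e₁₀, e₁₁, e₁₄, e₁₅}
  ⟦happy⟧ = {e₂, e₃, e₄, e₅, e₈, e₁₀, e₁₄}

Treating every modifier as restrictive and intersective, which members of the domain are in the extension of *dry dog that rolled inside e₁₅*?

{e₁₀}

⟦that rolled⟧ = ⟦rolled⟧ = {e₁, e₄, e₅, e₆, e₈, e₁₀, e₁₃}
⟦inside e₁₅⟧ = {x : ⟨x, e₁₅⟩ ∈ ⟦inside⟧} = {e₀, e₃, e₄, e₅, e₆, e₇, e₁₀, e₁₁, e₁₂, e₁₃, e₁₄}
⟦dog⟧ = {e₀, e₁, e₃, e₄, e₅, e₇, e₈, e₉, e₁₀, e₁₁, e₁₂, e₁₄, e₁₅}
… ∩ ⟦that rolled⟧ = {e₀, e₁, e₃, e₄, e₅, e₇, e₈, e₉, e₁₀, e₁₁, e₁₂, e₁₄, e₁₅} ∩ {e₁, e₄, e₅, e₆, e₈, e₁₀, e₁₃} = {e₁, e₄, e₅, e₈, e₁₀}
… ∩ ⟦inside e₁₅⟧ = {e₁, e₄, e₅, e₈, e₁₀} ∩ {e₀, e₃, e₄, e₅, e₆, e₇, e₁₀, e₁₁, e₁₂, e₁₃, e₁₄} = {e₄, e₅, e₁₀}
… ∩ ⟦dry⟧ = {e₄, e₅, e₁₀} ∩ {e₂, e₈, e₁₀, e₁₁, e₁₄, e₁₅} = {e₁₀}
So ⟦dry dog that rolled inside e₁₅⟧ = {e₁₀}.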